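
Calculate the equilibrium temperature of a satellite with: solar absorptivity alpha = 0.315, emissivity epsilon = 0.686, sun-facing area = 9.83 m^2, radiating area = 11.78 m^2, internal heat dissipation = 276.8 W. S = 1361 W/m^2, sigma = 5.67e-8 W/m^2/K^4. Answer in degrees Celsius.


Numerator = alpha*S*A_sun + Q_int = 0.315*1361*9.83 + 276.8 = 4491.0684 W
Denominator = eps*sigma*A_rad = 0.686*5.67e-8*11.78 = 4.5819724e-07 W/K^4
T^4 = 9.8016053e+09 K^4
T = 314.6475 K = 41.4975 C

41.4975 degrees Celsius


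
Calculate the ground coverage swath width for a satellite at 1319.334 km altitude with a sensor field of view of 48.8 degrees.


FOV = 48.8 deg = 0.8517207 rad
swath = 2 * alt * tan(FOV/2) = 2 * 1319.334 * tan(0.4258603)
swath = 2 * 1319.334 * 0.4536201
swath = 1196.9529 km

1196.9529 km


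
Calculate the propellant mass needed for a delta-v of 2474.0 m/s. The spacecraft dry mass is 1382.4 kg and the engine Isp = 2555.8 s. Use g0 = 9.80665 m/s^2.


ve = Isp * g0 = 2555.8 * 9.80665 = 25063.836070 m/s
mass ratio = exp(dv/ve) = exp(2474.0/25063.836070) = 1.10374391
m_prop = m_dry * (mr - 1) = 1382.4 * (1.10374391 - 1)
m_prop = 143.4156 kg

143.4156 kg


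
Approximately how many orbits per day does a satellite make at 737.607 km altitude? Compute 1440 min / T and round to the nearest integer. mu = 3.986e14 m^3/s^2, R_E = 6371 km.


r = 7.108607e+06 m
T = 2*pi*sqrt(r^3/mu) = 5964.6914 s = 99.4115 min
revs/day = 1440 / 99.4115 = 14.4852
Rounded: 14 revolutions per day

14 revolutions per day


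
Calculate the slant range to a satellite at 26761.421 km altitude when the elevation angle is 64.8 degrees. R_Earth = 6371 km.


h = 26761.421 km, el = 64.8 deg
d = -R_E*sin(el) + sqrt((R_E*sin(el))^2 + 2*R_E*h + h^2)
d = -6371.0000*sin(1.1310) + sqrt((6371.0000*0.9048271)^2 + 2*6371.0000*26761.421 + 26761.421^2)
d = 27256.5356 km

27256.5356 km


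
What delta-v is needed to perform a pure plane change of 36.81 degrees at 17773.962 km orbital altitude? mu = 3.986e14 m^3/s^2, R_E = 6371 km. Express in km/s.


r = 24144.9620 km = 2.4144962e+07 m
V = sqrt(mu/r) = 4063.0801 m/s
di = 36.81 deg = 0.6424557 rad
dV = 2*V*sin(di/2) = 2*4063.0801*sin(0.3212278)
dV = 2565.6875 m/s = 2.5657 km/s

2.5657 km/s


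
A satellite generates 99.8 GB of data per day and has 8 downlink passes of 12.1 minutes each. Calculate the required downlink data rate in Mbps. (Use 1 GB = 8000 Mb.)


total contact time = 8 * 12.1 * 60 = 5808.0000 s
data = 99.8 GB = 798400.0000 Mb
rate = 798400.0000 / 5808.0000 = 137.4656 Mbps

137.4656 Mbps


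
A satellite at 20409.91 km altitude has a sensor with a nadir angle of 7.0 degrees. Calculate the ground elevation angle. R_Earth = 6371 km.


r = R_E + alt = 26780.9100 km
Law of sines in the satellite / Earth-center / ground-point triangle:
  sin(nadir)/R_E = sin(90 + el)/r  =>  cos(el) = (r/R_E)*sin(nadir)
cos(el) = (26780.9100 / 6371.0000) * sin(7.0 deg) = 0.5122857
el = arccos(0.5122857) = 59.1838 deg
(Earth-central angle = 90 - nadir - el = 23.8162 deg)

59.1838 degrees


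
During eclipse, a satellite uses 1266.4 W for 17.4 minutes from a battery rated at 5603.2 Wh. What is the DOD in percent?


E_used = P * t / 60 = 1266.4 * 17.4 / 60 = 367.2560 Wh
DOD = E_used / E_total * 100 = 367.2560 / 5603.2 * 100
DOD = 6.5544 %

6.5544 %


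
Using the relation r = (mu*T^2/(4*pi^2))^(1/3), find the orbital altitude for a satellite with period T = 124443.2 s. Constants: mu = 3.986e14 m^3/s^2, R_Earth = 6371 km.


T = 124443.2 s
r = (mu*T^2/(4*pi^2))^(1/3) = (3.986e14 * 124443.2^2 / (4*pi^2))^(1/3)
r = 5.3873265e+07 m = 53873.2653 km
alt = r - R_E = 53873.2653 - 6371 = 47502.2653 km

47502.2653 km


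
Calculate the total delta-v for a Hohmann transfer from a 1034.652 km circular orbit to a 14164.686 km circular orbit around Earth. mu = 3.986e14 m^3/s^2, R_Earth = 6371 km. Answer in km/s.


r1 = 7405.6520 km = 7.405652e+06 m
r2 = 20535.6860 km = 2.0535686e+07 m
dv1 = sqrt(mu/r1)*(sqrt(2*r2/(r1+r2)) - 1) = 1558.2673 m/s
dv2 = sqrt(mu/r2)*(1 - sqrt(2*r1/(r1+r2))) = 1198.0402 m/s
total dv = |dv1| + |dv2| = 1558.2673 + 1198.0402 = 2756.3075 m/s = 2.7563 km/s

2.7563 km/s


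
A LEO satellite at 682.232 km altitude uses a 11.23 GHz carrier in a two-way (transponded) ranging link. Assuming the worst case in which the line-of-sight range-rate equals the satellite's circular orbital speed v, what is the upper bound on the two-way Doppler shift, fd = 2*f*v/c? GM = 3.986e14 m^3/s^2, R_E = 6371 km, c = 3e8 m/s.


r = 7.053232e+06 m
v = sqrt(mu/r) = 7517.5195 m/s (worst-case radial velocity)
f = 11.23 GHz = 1.123e+10 Hz
fd = 2*f*v/c = 2*1.123e+10*7517.5195/3.0e+08
fd = 562811.6256 Hz

562811.6256 Hz


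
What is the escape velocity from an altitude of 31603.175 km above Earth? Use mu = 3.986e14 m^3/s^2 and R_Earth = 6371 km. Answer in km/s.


r = 6371.0 + 31603.175 = 37974.1750 km = 3.7974175e+07 m
v_esc = sqrt(2*mu/r) = sqrt(2*3.986e14 / 3.7974175e+07)
v_esc = 4581.8353 m/s = 4.5818 km/s

4.5818 km/s


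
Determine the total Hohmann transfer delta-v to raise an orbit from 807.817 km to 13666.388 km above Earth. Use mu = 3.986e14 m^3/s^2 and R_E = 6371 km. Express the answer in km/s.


r1 = 7178.8170 km = 7.178817e+06 m
r2 = 20037.3880 km = 2.0037388e+07 m
dv1 = sqrt(mu/r1)*(sqrt(2*r2/(r1+r2)) - 1) = 1590.5147 m/s
dv2 = sqrt(mu/r2)*(1 - sqrt(2*r1/(r1+r2))) = 1220.6526 m/s
total dv = |dv1| + |dv2| = 1590.5147 + 1220.6526 = 2811.1673 m/s = 2.8112 km/s

2.8112 km/s


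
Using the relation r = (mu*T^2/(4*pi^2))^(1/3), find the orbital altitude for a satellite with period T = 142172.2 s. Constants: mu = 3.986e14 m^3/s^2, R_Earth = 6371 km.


T = 142172.2 s
r = (mu*T^2/(4*pi^2))^(1/3) = (3.986e14 * 142172.2^2 / (4*pi^2))^(1/3)
r = 5.887564e+07 m = 58875.6401 km
alt = r - R_E = 58875.6401 - 6371 = 52504.6401 km

52504.6401 km


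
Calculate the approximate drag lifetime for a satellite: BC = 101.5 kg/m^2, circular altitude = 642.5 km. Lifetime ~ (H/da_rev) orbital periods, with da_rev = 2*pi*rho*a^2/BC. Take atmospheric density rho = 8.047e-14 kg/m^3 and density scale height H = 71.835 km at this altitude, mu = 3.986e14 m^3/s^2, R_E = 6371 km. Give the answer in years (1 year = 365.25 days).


a = R_E + alt = 7013.5000 km = 7.0135e+06 m
da_rev = 2*pi*rho*a^2/BC = 2*pi*8.047e-14*(7.0135e+06)^2/101.5 = 0.245028968 m per revolution
N = H/da_rev = 71835.0000 m / 0.245028968 m = 293169.4188 revolutions
P = 2*pi*sqrt(a^3/mu) = 5845.3891 s
lifetime = N*P = 293169.4188 * 5845.3891 = 1.7136893e+09 s = 19834.3671 days
years = 19834.3671 / 365.25 = 54.3035 years

54.3035 years


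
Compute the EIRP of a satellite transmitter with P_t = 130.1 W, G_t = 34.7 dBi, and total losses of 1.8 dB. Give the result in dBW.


Pt = 130.1 W = 21.1428 dBW
EIRP = Pt_dBW + Gt - losses = 21.1428 + 34.7 - 1.8 = 54.0428 dBW

54.0428 dBW


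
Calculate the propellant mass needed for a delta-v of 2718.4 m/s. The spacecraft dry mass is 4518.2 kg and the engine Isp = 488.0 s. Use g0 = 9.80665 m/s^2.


ve = Isp * g0 = 488.0 * 9.80665 = 4785.645200 m/s
mass ratio = exp(dv/ve) = exp(2718.4/4785.645200) = 1.76479067
m_prop = m_dry * (mr - 1) = 4518.2 * (1.76479067 - 1)
m_prop = 3455.4772 kg

3455.4772 kg


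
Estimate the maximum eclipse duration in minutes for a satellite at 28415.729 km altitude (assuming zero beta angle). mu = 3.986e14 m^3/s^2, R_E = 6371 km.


r = 34786.7290 km
T = 1076.1687 min
Eclipse fraction = arcsin(R_E/r)/pi = arcsin(6371.0000/34786.7290)/pi
= arcsin(0.1831446)/pi = 0.05862764
Eclipse duration = 0.05862764 * 1076.1687 = 63.0932 min

63.0932 minutes


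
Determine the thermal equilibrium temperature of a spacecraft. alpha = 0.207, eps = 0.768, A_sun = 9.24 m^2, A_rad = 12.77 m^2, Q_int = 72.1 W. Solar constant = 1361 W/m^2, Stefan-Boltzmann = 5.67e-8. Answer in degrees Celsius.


Numerator = alpha*S*A_sun + Q_int = 0.207*1361*9.24 + 72.1 = 2675.2575 W
Denominator = eps*sigma*A_rad = 0.768*5.67e-8*12.77 = 5.5607731e-07 W/K^4
T^4 = 4.8109452e+09 K^4
T = 263.3647 K = -9.7853 C

-9.7853 degrees Celsius


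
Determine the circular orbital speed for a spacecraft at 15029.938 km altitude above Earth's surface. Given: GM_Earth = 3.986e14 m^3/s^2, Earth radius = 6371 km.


r = R_E + alt = 6371.0 + 15029.938 = 21400.9380 km = 2.1400938e+07 m
v = sqrt(mu/r) = sqrt(3.986e14 / 2.1400938e+07) = 4315.7099 m/s = 4.3157 km/s

4.3157 km/s


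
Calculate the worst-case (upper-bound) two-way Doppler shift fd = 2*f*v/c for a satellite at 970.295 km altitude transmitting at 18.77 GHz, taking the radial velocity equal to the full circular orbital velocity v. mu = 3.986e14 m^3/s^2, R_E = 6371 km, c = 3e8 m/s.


r = 7.341295e+06 m
v = sqrt(mu/r) = 7368.5547 m/s (worst-case radial velocity)
f = 18.77 GHz = 1.877e+10 Hz
fd = 2*f*v/c = 2*1.877e+10*7368.5547/3.0e+08
fd = 922051.8059 Hz

922051.8059 Hz


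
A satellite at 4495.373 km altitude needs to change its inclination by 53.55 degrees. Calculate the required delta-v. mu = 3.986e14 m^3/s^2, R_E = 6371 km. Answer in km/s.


r = 10866.3730 km = 1.0866373e+07 m
V = sqrt(mu/r) = 6056.5644 m/s
di = 53.55 deg = 0.9346238 rad
dV = 2*V*sin(di/2) = 2*6056.5644*sin(0.4673119)
dV = 5456.8196 m/s = 5.4568 km/s

5.4568 km/s


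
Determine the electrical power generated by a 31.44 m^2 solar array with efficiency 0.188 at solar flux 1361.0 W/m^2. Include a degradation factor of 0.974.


P = area * eta * S * degradation
P = 31.44 * 0.188 * 1361.0 * 0.974
P = 7835.3332 W

7835.3332 W


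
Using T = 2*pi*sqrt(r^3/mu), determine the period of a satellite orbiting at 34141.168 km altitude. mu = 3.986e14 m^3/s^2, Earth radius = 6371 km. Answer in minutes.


r = 40512.1680 km = 4.0512168e+07 m
T = 2*pi*sqrt(r^3/mu) = 2*pi*sqrt(6.6490019e+22 / 3.986e14)
T = 81150.1727 s = 1352.5029 min

1352.5029 minutes


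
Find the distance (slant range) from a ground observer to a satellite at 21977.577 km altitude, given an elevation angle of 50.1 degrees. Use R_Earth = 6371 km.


h = 21977.577 km, el = 50.1 deg
d = -R_E*sin(el) + sqrt((R_E*sin(el))^2 + 2*R_E*h + h^2)
d = -6371.0000*sin(0.87441) + sqrt((6371.0000*0.7671652)^2 + 2*6371.0000*21977.577 + 21977.577^2)
d = 23164.8577 km

23164.8577 km


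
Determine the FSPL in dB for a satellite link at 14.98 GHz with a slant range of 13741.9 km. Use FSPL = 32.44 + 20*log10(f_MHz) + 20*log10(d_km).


f = 14.98 GHz = 14980.0000 MHz
d = 13741.9 km
FSPL = 32.44 + 20*log10(14980.0000) + 20*log10(13741.9)
FSPL = 32.44 + 83.5102 + 82.7609
FSPL = 198.7112 dB

198.7112 dB


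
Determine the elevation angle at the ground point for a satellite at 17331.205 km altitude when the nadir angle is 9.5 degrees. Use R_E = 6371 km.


r = R_E + alt = 23702.2050 km
Law of sines in the satellite / Earth-center / ground-point triangle:
  sin(nadir)/R_E = sin(90 + el)/r  =>  cos(el) = (r/R_E)*sin(nadir)
cos(el) = (23702.2050 / 6371.0000) * sin(9.5 deg) = 0.6140311
el = arccos(0.6140311) = 52.1184 deg
(Earth-central angle = 90 - nadir - el = 28.3816 deg)

52.1184 degrees


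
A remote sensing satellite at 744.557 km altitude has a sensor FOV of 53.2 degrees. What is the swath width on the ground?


FOV = 53.2 deg = 0.9285152 rad
swath = 2 * alt * tan(FOV/2) = 2 * 744.557 * tan(0.4642576)
swath = 2 * 744.557 * 0.5007627
swath = 745.6927 km

745.6927 km


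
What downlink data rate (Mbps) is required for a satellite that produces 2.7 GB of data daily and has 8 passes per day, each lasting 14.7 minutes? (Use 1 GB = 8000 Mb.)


total contact time = 8 * 14.7 * 60 = 7056.0000 s
data = 2.7 GB = 21600.0000 Mb
rate = 21600.0000 / 7056.0000 = 3.0612 Mbps

3.0612 Mbps


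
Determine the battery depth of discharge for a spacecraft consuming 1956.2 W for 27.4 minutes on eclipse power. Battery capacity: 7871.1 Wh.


E_used = P * t / 60 = 1956.2 * 27.4 / 60 = 893.3313 Wh
DOD = E_used / E_total * 100 = 893.3313 / 7871.1 * 100
DOD = 11.3495 %

11.3495 %


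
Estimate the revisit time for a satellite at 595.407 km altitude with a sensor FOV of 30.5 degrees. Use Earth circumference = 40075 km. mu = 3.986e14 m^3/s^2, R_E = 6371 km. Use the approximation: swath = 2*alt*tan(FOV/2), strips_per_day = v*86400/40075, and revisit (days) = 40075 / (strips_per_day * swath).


swath = 2*595.407*tan(0.2661627) = 324.6532 km
v = sqrt(mu/r) = 7564.2213 m/s = 7.5642 km/s
strips/day = v*86400/40075 = 7.5642*86400/40075 = 16.3081
coverage/day = strips * swath = 16.3081 * 324.6532 = 5294.4892 km
revisit = 40075 / 5294.4892 = 7.5692 days

7.5692 days


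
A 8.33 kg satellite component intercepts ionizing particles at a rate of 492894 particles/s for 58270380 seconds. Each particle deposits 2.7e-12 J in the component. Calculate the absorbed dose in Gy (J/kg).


Total energy deposited = rate * time * E_per
  = 492894 * 58270380 * 2.7e-12 = 77.5470 J
Dose = E_total / mass = 77.5470 / 8.33
Dose = 9.3094 Gy

9.3094 Gy


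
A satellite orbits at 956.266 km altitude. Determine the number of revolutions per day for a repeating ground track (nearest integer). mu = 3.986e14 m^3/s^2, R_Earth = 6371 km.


r = 7.327266e+06 m
T = 2*pi*sqrt(r^3/mu) = 6242.0057 s = 104.0334 min
revs/day = 1440 / 104.0334 = 13.8417
Rounded: 14 revolutions per day

14 revolutions per day


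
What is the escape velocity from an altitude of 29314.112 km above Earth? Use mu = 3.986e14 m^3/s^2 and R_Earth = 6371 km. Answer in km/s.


r = 6371.0 + 29314.112 = 35685.1120 km = 3.5685112e+07 m
v_esc = sqrt(2*mu/r) = sqrt(2*3.986e14 / 3.5685112e+07)
v_esc = 4726.5049 m/s = 4.7265 km/s

4.7265 km/s


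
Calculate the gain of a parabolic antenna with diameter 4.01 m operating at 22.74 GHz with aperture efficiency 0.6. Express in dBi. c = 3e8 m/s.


lambda = c/f = 3e8 / 2.274e+10 = 0.01319261 m
G = eta*(pi*D/lambda)^2 = 0.6*(pi*4.01/0.01319261)^2
G = 547114.4085 (linear)
G = 10*log10(547114.4085) = 57.3808 dBi

57.3808 dBi


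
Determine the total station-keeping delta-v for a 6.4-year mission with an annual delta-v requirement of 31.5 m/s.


dV = rate * years = 31.5 * 6.4
dV = 201.6000 m/s

201.6000 m/s


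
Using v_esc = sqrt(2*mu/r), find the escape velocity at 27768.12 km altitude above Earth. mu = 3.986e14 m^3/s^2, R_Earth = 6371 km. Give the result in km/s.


r = 6371.0 + 27768.12 = 34139.1200 km = 3.413912e+07 m
v_esc = sqrt(2*mu/r) = sqrt(2*3.986e14 / 3.413912e+07)
v_esc = 4832.3400 m/s = 4.8323 km/s

4.8323 km/s


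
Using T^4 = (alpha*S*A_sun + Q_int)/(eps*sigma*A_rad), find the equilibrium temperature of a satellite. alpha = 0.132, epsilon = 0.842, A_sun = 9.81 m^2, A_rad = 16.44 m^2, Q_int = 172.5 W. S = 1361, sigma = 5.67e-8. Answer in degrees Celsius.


Numerator = alpha*S*A_sun + Q_int = 0.132*1361*9.81 + 172.5 = 1934.8861 W
Denominator = eps*sigma*A_rad = 0.842*5.67e-8*16.44 = 7.8486862e-07 W/K^4
T^4 = 2.4652357e+09 K^4
T = 222.8254 K = -50.3246 C

-50.3246 degrees Celsius


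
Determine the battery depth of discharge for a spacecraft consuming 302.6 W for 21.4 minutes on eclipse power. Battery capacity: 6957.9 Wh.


E_used = P * t / 60 = 302.6 * 21.4 / 60 = 107.9273 Wh
DOD = E_used / E_total * 100 = 107.9273 / 6957.9 * 100
DOD = 1.5511 %

1.5511 %


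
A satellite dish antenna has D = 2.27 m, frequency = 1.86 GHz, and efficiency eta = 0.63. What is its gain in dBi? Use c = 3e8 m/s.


lambda = c/f = 3e8 / 1.86e+09 = 0.1612903 m
G = eta*(pi*D/lambda)^2 = 0.63*(pi*2.27/0.1612903)^2
G = 1231.6162 (linear)
G = 10*log10(1231.6162) = 30.9048 dBi

30.9048 dBi


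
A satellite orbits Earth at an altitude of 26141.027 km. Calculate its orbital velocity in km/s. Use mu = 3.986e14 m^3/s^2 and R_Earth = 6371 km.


r = R_E + alt = 6371.0 + 26141.027 = 32512.0270 km = 3.2512027e+07 m
v = sqrt(mu/r) = sqrt(3.986e14 / 3.2512027e+07) = 3501.4395 m/s = 3.5014 km/s

3.5014 km/s


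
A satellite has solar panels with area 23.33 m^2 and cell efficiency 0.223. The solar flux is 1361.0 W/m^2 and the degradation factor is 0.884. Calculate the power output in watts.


P = area * eta * S * degradation
P = 23.33 * 0.223 * 1361.0 * 0.884
P = 6259.3609 W

6259.3609 W


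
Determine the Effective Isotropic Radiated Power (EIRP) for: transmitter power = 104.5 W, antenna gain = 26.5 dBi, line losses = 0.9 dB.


Pt = 104.5 W = 20.1912 dBW
EIRP = Pt_dBW + Gt - losses = 20.1912 + 26.5 - 0.9 = 45.7912 dBW

45.7912 dBW


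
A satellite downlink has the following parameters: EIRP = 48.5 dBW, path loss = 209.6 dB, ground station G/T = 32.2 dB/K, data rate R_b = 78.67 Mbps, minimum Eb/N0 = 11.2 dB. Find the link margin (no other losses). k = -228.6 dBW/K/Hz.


C/N0 = EIRP - FSPL + G/T - k = 48.5 - 209.6 + 32.2 - (-228.6)
C/N0 = 99.7000 dB-Hz
R_b = 78.67 Mbps = 7.867e+07 bps -> 10*log10(R_b) = 78.9581 dB-Hz
Eb/N0 = C/N0 - 10*log10(R_b) = 99.7000 - 78.9581 = 20.7419 dB
Margin = Eb/N0 - Eb/N0_req = 20.7419 - 11.2 = 9.5419 dB (link closes)

9.5419 dB


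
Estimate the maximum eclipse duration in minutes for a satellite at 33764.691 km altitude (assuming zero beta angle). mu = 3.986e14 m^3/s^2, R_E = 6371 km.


r = 40135.6910 km
T = 1333.6937 min
Eclipse fraction = arcsin(R_E/r)/pi = arcsin(6371.0000/40135.6910)/pi
= arcsin(0.1587365)/pi = 0.05074204
Eclipse duration = 0.05074204 * 1333.6937 = 67.6743 min

67.6743 minutes


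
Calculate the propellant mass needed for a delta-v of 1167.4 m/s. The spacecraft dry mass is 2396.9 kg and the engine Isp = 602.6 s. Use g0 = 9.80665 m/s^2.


ve = Isp * g0 = 602.6 * 9.80665 = 5909.487290 m/s
mass ratio = exp(dv/ve) = exp(1167.4/5909.487290) = 1.21841002
m_prop = m_dry * (mr - 1) = 2396.9 * (1.21841002 - 1)
m_prop = 523.5070 kg

523.5070 kg


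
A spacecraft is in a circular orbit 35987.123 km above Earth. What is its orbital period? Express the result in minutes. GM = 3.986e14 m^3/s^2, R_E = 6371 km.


r = 42358.1230 km = 4.2358123e+07 m
T = 2*pi*sqrt(r^3/mu) = 2*pi*sqrt(7.5999393e+22 / 3.986e14)
T = 86759.3485 s = 1445.9891 min

1445.9891 minutes


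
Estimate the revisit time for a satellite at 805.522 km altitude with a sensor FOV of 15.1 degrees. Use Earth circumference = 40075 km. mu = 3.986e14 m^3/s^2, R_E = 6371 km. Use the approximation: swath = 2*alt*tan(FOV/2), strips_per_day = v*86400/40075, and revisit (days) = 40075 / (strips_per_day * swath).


swath = 2*805.522*tan(0.1317724) = 213.5284 km
v = sqrt(mu/r) = 7452.6656 m/s = 7.4527 km/s
strips/day = v*86400/40075 = 7.4527*86400/40075 = 16.0676
coverage/day = strips * swath = 16.0676 * 213.5284 = 3430.8955 km
revisit = 40075 / 3430.8955 = 11.6806 days

11.6806 days


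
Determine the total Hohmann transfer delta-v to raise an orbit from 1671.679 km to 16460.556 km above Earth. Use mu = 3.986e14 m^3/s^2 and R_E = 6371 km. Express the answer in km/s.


r1 = 8042.6790 km = 8.042679e+06 m
r2 = 22831.5560 km = 2.2831556e+07 m
dv1 = sqrt(mu/r1)*(sqrt(2*r2/(r1+r2)) - 1) = 1521.6315 m/s
dv2 = sqrt(mu/r2)*(1 - sqrt(2*r1/(r1+r2))) = 1162.4038 m/s
total dv = |dv1| + |dv2| = 1521.6315 + 1162.4038 = 2684.0353 m/s = 2.6840 km/s

2.6840 km/s


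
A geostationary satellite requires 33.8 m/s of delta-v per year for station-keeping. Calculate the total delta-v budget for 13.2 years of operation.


dV = rate * years = 33.8 * 13.2
dV = 446.1600 m/s

446.1600 m/s


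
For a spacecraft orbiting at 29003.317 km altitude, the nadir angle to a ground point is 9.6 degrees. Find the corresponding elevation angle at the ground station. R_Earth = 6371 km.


r = R_E + alt = 35374.3170 km
Law of sines in the satellite / Earth-center / ground-point triangle:
  sin(nadir)/R_E = sin(90 + el)/r  =>  cos(el) = (r/R_E)*sin(nadir)
cos(el) = (35374.3170 / 6371.0000) * sin(9.6 deg) = 0.9259662
el = arccos(0.9259662) = 22.1855 deg
(Earth-central angle = 90 - nadir - el = 58.2145 deg)

22.1855 degrees


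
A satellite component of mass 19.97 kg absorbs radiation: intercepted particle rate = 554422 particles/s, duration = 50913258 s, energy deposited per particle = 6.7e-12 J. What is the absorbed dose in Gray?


Total energy deposited = rate * time * E_per
  = 554422 * 50913258 * 6.7e-12 = 189.1238 J
Dose = E_total / mass = 189.1238 / 19.97
Dose = 9.4704 Gy

9.4704 Gy


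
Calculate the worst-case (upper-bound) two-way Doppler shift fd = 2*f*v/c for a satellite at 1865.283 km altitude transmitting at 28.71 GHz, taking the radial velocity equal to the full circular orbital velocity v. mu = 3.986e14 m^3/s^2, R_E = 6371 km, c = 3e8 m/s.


r = 8.236283e+06 m
v = sqrt(mu/r) = 6956.6959 m/s (worst-case radial velocity)
f = 28.71 GHz = 2.871e+10 Hz
fd = 2*f*v/c = 2*2.871e+10*6956.6959/3.0e+08
fd = 1.3315116e+06 Hz

1.3315e+06 Hz


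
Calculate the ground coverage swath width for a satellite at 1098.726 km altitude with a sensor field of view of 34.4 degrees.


FOV = 34.4 deg = 0.6003933 rad
swath = 2 * alt * tan(FOV/2) = 2 * 1098.726 * tan(0.3001966)
swath = 2 * 1098.726 * 0.3095517
swath = 680.2250 km

680.2250 km


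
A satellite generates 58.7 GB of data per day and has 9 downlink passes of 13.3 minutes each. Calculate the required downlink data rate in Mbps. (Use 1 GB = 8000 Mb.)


total contact time = 9 * 13.3 * 60 = 7182.0000 s
data = 58.7 GB = 469600.0000 Mb
rate = 469600.0000 / 7182.0000 = 65.3857 Mbps

65.3857 Mbps


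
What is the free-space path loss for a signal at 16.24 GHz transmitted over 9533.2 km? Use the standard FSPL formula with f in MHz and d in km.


f = 16.24 GHz = 16240.0000 MHz
d = 9533.2 km
FSPL = 32.44 + 20*log10(16240.0000) + 20*log10(9533.2)
FSPL = 32.44 + 84.2117 + 79.5848
FSPL = 196.2365 dB

196.2365 dB


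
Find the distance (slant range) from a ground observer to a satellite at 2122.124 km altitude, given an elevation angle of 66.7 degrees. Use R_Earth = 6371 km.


h = 2122.124 km, el = 66.7 deg
d = -R_E*sin(el) + sqrt((R_E*sin(el))^2 + 2*R_E*h + h^2)
d = -6371.0000*sin(1.1641) + sqrt((6371.0000*0.9184464)^2 + 2*6371.0000*2122.124 + 2122.124^2)
d = 2259.2287 km

2259.2287 km


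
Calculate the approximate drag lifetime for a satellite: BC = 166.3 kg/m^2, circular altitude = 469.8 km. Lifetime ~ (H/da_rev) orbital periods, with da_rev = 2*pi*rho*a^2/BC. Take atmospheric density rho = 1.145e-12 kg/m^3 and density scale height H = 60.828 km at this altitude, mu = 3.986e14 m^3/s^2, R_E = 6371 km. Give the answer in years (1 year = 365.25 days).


a = R_E + alt = 6840.8000 km = 6.8408e+06 m
da_rev = 2*pi*rho*a^2/BC = 2*pi*1.145e-12*(6.8408e+06)^2/166.3 = 2.024449 m per revolution
N = H/da_rev = 60828.0000 m / 2.024449 m = 30046.6906 revolutions
P = 2*pi*sqrt(a^3/mu) = 5630.8189 s
lifetime = N*P = 30046.6906 * 5630.8189 = 1.6918747e+08 s = 1958.1884 days
years = 1958.1884 / 365.25 = 5.3612 years

5.3612 years


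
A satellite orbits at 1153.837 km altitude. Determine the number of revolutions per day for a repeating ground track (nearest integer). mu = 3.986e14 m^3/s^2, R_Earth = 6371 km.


r = 7.524837e+06 m
T = 2*pi*sqrt(r^3/mu) = 6496.1623 s = 108.2694 min
revs/day = 1440 / 108.2694 = 13.3002
Rounded: 13 revolutions per day

13 revolutions per day


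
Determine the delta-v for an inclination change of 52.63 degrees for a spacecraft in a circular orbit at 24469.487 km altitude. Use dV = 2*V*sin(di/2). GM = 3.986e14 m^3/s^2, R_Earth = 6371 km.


r = 30840.4870 km = 3.0840487e+07 m
V = sqrt(mu/r) = 3595.0756 m/s
di = 52.63 deg = 0.9185668 rad
dV = 2*V*sin(di/2) = 2*3595.0756*sin(0.4592834)
dV = 3187.4363 m/s = 3.1874 km/s

3.1874 km/s


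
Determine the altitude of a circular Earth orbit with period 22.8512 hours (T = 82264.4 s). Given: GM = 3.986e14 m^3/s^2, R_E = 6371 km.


T = 82264.4 s
r = (mu*T^2/(4*pi^2))^(1/3) = (3.986e14 * 82264.4^2 / (4*pi^2))^(1/3)
r = 4.0882158e+07 m = 40882.1577 km
alt = r - R_E = 40882.1577 - 6371 = 34511.1577 km

34511.1577 km


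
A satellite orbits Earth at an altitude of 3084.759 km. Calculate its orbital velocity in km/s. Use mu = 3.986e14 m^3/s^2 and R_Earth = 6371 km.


r = R_E + alt = 6371.0 + 3084.759 = 9455.7590 km = 9.455759e+06 m
v = sqrt(mu/r) = sqrt(3.986e14 / 9.455759e+06) = 6492.6269 m/s = 6.4926 km/s

6.4926 km/s


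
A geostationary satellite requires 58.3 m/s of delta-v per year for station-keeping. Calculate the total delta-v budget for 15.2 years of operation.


dV = rate * years = 58.3 * 15.2
dV = 886.1600 m/s

886.1600 m/s


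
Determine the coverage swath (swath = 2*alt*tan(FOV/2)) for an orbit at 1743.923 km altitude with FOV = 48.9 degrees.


FOV = 48.9 deg = 0.853466 rad
swath = 2 * alt * tan(FOV/2) = 2 * 1743.923 * tan(0.426733)
swath = 2 * 1743.923 * 0.4546728
swath = 1585.8286 km

1585.8286 km


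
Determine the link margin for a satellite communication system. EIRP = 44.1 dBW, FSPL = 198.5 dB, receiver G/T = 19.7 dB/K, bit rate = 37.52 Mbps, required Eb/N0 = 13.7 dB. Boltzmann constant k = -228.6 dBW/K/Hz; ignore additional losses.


C/N0 = EIRP - FSPL + G/T - k = 44.1 - 198.5 + 19.7 - (-228.6)
C/N0 = 93.9000 dB-Hz
R_b = 37.52 Mbps = 3.752e+07 bps -> 10*log10(R_b) = 75.7426 dB-Hz
Eb/N0 = C/N0 - 10*log10(R_b) = 93.9000 - 75.7426 = 18.1574 dB
Margin = Eb/N0 - Eb/N0_req = 18.1574 - 13.7 = 4.4574 dB (link closes)

4.4574 dB


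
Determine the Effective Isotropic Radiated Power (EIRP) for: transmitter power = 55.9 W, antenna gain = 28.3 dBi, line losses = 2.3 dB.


Pt = 55.9 W = 17.4741 dBW
EIRP = Pt_dBW + Gt - losses = 17.4741 + 28.3 - 2.3 = 43.4741 dBW

43.4741 dBW


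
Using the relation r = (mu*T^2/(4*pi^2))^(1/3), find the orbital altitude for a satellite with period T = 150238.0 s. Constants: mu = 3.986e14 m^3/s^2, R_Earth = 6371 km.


T = 150238.0 s
r = (mu*T^2/(4*pi^2))^(1/3) = (3.986e14 * 150238.0^2 / (4*pi^2))^(1/3)
r = 6.1081878e+07 m = 61081.8780 km
alt = r - R_E = 61081.8780 - 6371 = 54710.8780 km

54710.8780 km


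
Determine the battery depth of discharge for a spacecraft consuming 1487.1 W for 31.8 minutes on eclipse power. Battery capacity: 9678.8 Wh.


E_used = P * t / 60 = 1487.1 * 31.8 / 60 = 788.1630 Wh
DOD = E_used / E_total * 100 = 788.1630 / 9678.8 * 100
DOD = 8.1432 %

8.1432 %


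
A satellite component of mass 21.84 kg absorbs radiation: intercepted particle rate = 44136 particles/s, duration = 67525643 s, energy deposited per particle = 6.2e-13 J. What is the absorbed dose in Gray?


Total energy deposited = rate * time * E_per
  = 44136 * 67525643 * 6.2e-13 = 1.8478 J
Dose = E_total / mass = 1.8478 / 21.84
Dose = 0.08460592 Gy

0.0846 Gy


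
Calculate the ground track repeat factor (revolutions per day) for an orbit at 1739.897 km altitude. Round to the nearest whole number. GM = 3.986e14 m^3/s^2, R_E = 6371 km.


r = 8.110897e+06 m
T = 2*pi*sqrt(r^3/mu) = 7269.6676 s = 121.1611 min
revs/day = 1440 / 121.1611 = 11.8850
Rounded: 12 revolutions per day

12 revolutions per day


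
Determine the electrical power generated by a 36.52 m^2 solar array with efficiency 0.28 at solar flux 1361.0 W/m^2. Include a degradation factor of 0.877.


P = area * eta * S * degradation
P = 36.52 * 0.28 * 1361.0 * 0.877
P = 12205.2455 W

12205.2455 W


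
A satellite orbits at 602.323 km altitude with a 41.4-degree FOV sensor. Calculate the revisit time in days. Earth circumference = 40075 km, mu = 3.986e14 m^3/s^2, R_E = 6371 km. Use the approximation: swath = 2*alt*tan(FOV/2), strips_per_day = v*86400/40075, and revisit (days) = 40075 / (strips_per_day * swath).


swath = 2*602.323*tan(0.3612832) = 455.1978 km
v = sqrt(mu/r) = 7560.4693 m/s = 7.5605 km/s
strips/day = v*86400/40075 = 7.5605*86400/40075 = 16.3001
coverage/day = strips * swath = 16.3001 * 455.1978 = 7419.7473 km
revisit = 40075 / 7419.7473 = 5.4011 days

5.4011 days


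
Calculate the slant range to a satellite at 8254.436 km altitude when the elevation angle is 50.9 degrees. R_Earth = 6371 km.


h = 8254.436 km, el = 50.9 deg
d = -R_E*sin(el) + sqrt((R_E*sin(el))^2 + 2*R_E*h + h^2)
d = -6371.0000*sin(0.8883726) + sqrt((6371.0000*0.7760464)^2 + 2*6371.0000*8254.436 + 8254.436^2)
d = 9118.4812 km

9118.4812 km


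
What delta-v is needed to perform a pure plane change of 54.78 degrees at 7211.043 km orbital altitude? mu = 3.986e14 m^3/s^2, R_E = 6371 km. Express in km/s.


r = 13582.0430 km = 1.3582043e+07 m
V = sqrt(mu/r) = 5417.3400 m/s
di = 54.78 deg = 0.9560914 rad
dV = 2*V*sin(di/2) = 2*5417.3400*sin(0.4780457)
dV = 4984.4385 m/s = 4.9844 km/s

4.9844 km/s


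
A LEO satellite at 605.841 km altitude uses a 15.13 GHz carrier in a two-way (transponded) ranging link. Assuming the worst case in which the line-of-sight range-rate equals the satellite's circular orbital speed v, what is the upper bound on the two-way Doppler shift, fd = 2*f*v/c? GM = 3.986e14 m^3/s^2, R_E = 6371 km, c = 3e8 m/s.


r = 6.976841e+06 m
v = sqrt(mu/r) = 7558.5629 m/s (worst-case radial velocity)
f = 15.13 GHz = 1.513e+10 Hz
fd = 2*f*v/c = 2*1.513e+10*7558.5629/3.0e+08
fd = 762407.0495 Hz

762407.0495 Hz


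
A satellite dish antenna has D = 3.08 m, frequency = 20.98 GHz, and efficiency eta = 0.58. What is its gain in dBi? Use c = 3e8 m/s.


lambda = c/f = 3e8 / 2.098e+10 = 0.01429933 m
G = eta*(pi*D/lambda)^2 = 0.58*(pi*3.08/0.01429933)^2
G = 265581.3843 (linear)
G = 10*log10(265581.3843) = 54.2420 dBi

54.2420 dBi


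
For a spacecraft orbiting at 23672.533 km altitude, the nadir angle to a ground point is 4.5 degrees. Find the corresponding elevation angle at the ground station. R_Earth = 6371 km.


r = R_E + alt = 30043.5330 km
Law of sines in the satellite / Earth-center / ground-point triangle:
  sin(nadir)/R_E = sin(90 + el)/r  =>  cos(el) = (r/R_E)*sin(nadir)
cos(el) = (30043.5330 / 6371.0000) * sin(4.5 deg) = 0.3699872
el = arccos(0.3699872) = 68.2852 deg
(Earth-central angle = 90 - nadir - el = 17.2148 deg)

68.2852 degrees


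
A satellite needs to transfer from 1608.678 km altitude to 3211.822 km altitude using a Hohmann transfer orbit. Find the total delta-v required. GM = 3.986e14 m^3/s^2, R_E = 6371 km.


r1 = 7979.6780 km = 7.979678e+06 m
r2 = 9582.8220 km = 9.582822e+06 m
dv1 = sqrt(mu/r1)*(sqrt(2*r2/(r1+r2)) - 1) = 315.5327 m/s
dv2 = sqrt(mu/r2)*(1 - sqrt(2*r1/(r1+r2))) = 301.4023 m/s
total dv = |dv1| + |dv2| = 315.5327 + 301.4023 = 616.9350 m/s = 0.616935 km/s

0.6169 km/s


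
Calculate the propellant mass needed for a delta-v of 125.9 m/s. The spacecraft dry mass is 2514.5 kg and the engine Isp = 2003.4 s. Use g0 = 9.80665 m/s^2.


ve = Isp * g0 = 2003.4 * 9.80665 = 19646.642610 m/s
mass ratio = exp(dv/ve) = exp(125.9/19646.642610) = 1.00642880
m_prop = m_dry * (mr - 1) = 2514.5 * (1.00642880 - 1)
m_prop = 16.1652 kg

16.1652 kg


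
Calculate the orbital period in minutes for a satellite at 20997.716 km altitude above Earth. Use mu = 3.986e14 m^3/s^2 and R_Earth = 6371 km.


r = 27368.7160 km = 2.7368716e+07 m
T = 2*pi*sqrt(r^3/mu) = 2*pi*sqrt(2.0500444e+22 / 3.986e14)
T = 45060.1731 s = 751.0029 min

751.0029 minutes


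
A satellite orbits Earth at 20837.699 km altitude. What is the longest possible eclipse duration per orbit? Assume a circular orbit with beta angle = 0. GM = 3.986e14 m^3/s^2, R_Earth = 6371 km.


r = 27208.6990 km
T = 744.4262 min
Eclipse fraction = arcsin(R_E/r)/pi = arcsin(6371.0000/27208.6990)/pi
= arcsin(0.2341531)/pi = 0.07523169
Eclipse duration = 0.07523169 * 744.4262 = 56.0044 min

56.0044 minutes


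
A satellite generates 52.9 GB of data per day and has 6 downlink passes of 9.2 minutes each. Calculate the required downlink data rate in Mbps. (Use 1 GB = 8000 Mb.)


total contact time = 6 * 9.2 * 60 = 3312.0000 s
data = 52.9 GB = 423200.0000 Mb
rate = 423200.0000 / 3312.0000 = 127.7778 Mbps

127.7778 Mbps


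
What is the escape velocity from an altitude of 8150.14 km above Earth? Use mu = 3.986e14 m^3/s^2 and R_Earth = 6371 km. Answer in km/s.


r = 6371.0 + 8150.14 = 14521.1400 km = 1.452114e+07 m
v_esc = sqrt(2*mu/r) = sqrt(2*3.986e14 / 1.452114e+07)
v_esc = 7409.4042 m/s = 7.4094 km/s

7.4094 km/s


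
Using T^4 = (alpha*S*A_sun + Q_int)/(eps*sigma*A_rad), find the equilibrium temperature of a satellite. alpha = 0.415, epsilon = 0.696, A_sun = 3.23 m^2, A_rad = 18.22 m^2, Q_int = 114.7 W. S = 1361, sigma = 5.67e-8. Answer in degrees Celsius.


Numerator = alpha*S*A_sun + Q_int = 0.415*1361*3.23 + 114.7 = 1939.0524 W
Denominator = eps*sigma*A_rad = 0.696*5.67e-8*18.22 = 7.190195e-07 W/K^4
T^4 = 2.6968009e+09 K^4
T = 227.8832 K = -45.2668 C

-45.2668 degrees Celsius


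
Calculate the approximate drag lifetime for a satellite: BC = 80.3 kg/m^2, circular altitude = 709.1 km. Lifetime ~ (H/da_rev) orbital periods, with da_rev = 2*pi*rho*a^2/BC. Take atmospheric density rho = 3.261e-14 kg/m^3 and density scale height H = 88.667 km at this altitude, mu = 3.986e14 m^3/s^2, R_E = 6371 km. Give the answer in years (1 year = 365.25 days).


a = R_E + alt = 7080.1000 km = 7.0801e+06 m
da_rev = 2*pi*rho*a^2/BC = 2*pi*3.261e-14*(7.0801e+06)^2/80.3 = 0.12790688 m per revolution
N = H/da_rev = 88667.0000 m / 0.12790688 m = 693215.2517 revolutions
P = 2*pi*sqrt(a^3/mu) = 5928.8479 s
lifetime = N*P = 693215.2517 * 5928.8479 = 4.1099678e+09 s = 47569.0716 days
years = 47569.0716 / 365.25 = 130.2370 years

130.2370 years


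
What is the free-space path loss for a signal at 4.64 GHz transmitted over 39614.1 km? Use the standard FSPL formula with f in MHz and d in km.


f = 4.64 GHz = 4640.0000 MHz
d = 39614.1 km
FSPL = 32.44 + 20*log10(4640.0000) + 20*log10(39614.1)
FSPL = 32.44 + 73.3304 + 91.9570
FSPL = 197.7274 dB

197.7274 dB


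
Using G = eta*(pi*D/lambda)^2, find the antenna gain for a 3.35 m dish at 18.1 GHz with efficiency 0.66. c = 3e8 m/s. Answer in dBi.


lambda = c/f = 3e8 / 1.81e+10 = 0.01657459 m
G = eta*(pi*D/lambda)^2 = 0.66*(pi*3.35/0.01657459)^2
G = 266101.8754 (linear)
G = 10*log10(266101.8754) = 54.2505 dBi

54.2505 dBi


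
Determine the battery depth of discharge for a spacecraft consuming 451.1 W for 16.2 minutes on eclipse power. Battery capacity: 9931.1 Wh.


E_used = P * t / 60 = 451.1 * 16.2 / 60 = 121.7970 Wh
DOD = E_used / E_total * 100 = 121.7970 / 9931.1 * 100
DOD = 1.2264 %

1.2264 %


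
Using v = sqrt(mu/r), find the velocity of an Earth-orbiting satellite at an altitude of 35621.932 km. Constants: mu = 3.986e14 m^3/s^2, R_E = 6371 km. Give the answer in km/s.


r = R_E + alt = 6371.0 + 35621.932 = 41992.9320 km = 4.1992932e+07 m
v = sqrt(mu/r) = sqrt(3.986e14 / 4.1992932e+07) = 3080.9209 m/s = 3.0809 km/s

3.0809 km/s


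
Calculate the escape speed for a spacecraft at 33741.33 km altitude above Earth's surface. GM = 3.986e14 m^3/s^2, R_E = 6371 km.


r = 6371.0 + 33741.33 = 40112.3300 km = 4.011233e+07 m
v_esc = sqrt(2*mu/r) = sqrt(2*3.986e14 / 4.011233e+07)
v_esc = 4458.0476 m/s = 4.4580 km/s

4.4580 km/s


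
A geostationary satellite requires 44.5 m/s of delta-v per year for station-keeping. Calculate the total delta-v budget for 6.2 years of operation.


dV = rate * years = 44.5 * 6.2
dV = 275.9000 m/s

275.9000 m/s


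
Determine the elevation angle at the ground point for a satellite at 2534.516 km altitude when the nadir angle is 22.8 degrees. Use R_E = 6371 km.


r = R_E + alt = 8905.5160 km
Law of sines in the satellite / Earth-center / ground-point triangle:
  sin(nadir)/R_E = sin(90 + el)/r  =>  cos(el) = (r/R_E)*sin(nadir)
cos(el) = (8905.5160 / 6371.0000) * sin(22.8 deg) = 0.5416773
el = arccos(0.5416773) = 57.2021 deg
(Earth-central angle = 90 - nadir - el = 9.9979 deg)

57.2021 degrees


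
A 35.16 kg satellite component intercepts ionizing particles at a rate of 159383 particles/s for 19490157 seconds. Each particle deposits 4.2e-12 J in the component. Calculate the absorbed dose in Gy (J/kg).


Total energy deposited = rate * time * E_per
  = 159383 * 19490157 * 4.2e-12 = 13.0469 J
Dose = E_total / mass = 13.0469 / 35.16
Dose = 0.3710716 Gy

0.3711 Gy


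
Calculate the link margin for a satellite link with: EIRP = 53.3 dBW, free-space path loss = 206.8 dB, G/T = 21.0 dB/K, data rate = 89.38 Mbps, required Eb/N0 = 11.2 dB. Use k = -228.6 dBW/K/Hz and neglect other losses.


C/N0 = EIRP - FSPL + G/T - k = 53.3 - 206.8 + 21.0 - (-228.6)
C/N0 = 96.1000 dB-Hz
R_b = 89.38 Mbps = 8.938e+07 bps -> 10*log10(R_b) = 79.5124 dB-Hz
Eb/N0 = C/N0 - 10*log10(R_b) = 96.1000 - 79.5124 = 16.5876 dB
Margin = Eb/N0 - Eb/N0_req = 16.5876 - 11.2 = 5.3876 dB (link closes)

5.3876 dB


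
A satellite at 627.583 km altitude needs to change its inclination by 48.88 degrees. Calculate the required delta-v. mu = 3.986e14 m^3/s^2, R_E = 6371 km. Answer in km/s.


r = 6998.5830 km = 6.998583e+06 m
V = sqrt(mu/r) = 7546.8130 m/s
di = 48.88 deg = 0.8531169 rad
dV = 2*V*sin(di/2) = 2*7546.8130*sin(0.4265585)
dV = 6244.8384 m/s = 6.2448 km/s

6.2448 km/s


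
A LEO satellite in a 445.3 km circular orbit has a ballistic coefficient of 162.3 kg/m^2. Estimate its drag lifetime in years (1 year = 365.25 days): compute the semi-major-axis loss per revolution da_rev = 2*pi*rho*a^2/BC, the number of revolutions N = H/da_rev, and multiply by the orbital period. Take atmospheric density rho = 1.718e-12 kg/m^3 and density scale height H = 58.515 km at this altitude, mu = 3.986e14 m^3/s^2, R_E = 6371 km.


a = R_E + alt = 6816.3000 km = 6.8163e+06 m
da_rev = 2*pi*rho*a^2/BC = 2*pi*1.718e-12*(6.8163e+06)^2/162.3 = 3.090167 m per revolution
N = H/da_rev = 58515.0000 m / 3.090167 m = 18935.8720 revolutions
P = 2*pi*sqrt(a^3/mu) = 5600.5963 s
lifetime = N*P = 18935.8720 * 5600.5963 = 1.0605217e+08 s = 1227.4557 days
years = 1227.4557 / 365.25 = 3.3606 years

3.3606 years


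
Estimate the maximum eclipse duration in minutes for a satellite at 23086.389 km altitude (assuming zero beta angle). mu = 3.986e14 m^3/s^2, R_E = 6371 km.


r = 29457.3890 km
T = 838.5932 min
Eclipse fraction = arcsin(R_E/r)/pi = arcsin(6371.0000/29457.3890)/pi
= arcsin(0.2162785)/pi = 0.06939192
Eclipse duration = 0.06939192 * 838.5932 = 58.1916 min

58.1916 minutes


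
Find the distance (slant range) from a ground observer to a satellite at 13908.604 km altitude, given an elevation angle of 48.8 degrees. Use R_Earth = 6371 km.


h = 13908.604 km, el = 48.8 deg
d = -R_E*sin(el) + sqrt((R_E*sin(el))^2 + 2*R_E*h + h^2)
d = -6371.0000*sin(0.8517207) + sqrt((6371.0000*0.7524149)^2 + 2*6371.0000*13908.604 + 13908.604^2)
d = 15047.0208 km

15047.0208 km


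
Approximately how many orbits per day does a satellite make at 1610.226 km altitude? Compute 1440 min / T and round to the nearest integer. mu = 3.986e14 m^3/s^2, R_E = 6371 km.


r = 7.981226e+06 m
T = 2*pi*sqrt(r^3/mu) = 7096.0331 s = 118.2672 min
revs/day = 1440 / 118.2672 = 12.1758
Rounded: 12 revolutions per day

12 revolutions per day


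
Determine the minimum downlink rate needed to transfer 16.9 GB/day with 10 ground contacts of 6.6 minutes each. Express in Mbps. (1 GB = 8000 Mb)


total contact time = 10 * 6.6 * 60 = 3960.0000 s
data = 16.9 GB = 135200.0000 Mb
rate = 135200.0000 / 3960.0000 = 34.1414 Mbps

34.1414 Mbps


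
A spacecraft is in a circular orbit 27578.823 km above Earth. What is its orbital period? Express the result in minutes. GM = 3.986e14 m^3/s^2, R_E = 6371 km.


r = 33949.8230 km = 3.3949823e+07 m
T = 2*pi*sqrt(r^3/mu) = 2*pi*sqrt(3.9130243e+22 / 3.986e14)
T = 62254.0332 s = 1037.5672 min

1037.5672 minutes


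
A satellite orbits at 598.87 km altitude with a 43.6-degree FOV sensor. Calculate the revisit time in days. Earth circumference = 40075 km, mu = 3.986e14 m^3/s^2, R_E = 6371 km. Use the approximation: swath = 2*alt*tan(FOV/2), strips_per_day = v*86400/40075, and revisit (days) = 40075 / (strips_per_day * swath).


swath = 2*598.87*tan(0.3804818) = 479.0618 km
v = sqrt(mu/r) = 7562.3419 m/s = 7.5623 km/s
strips/day = v*86400/40075 = 7.5623*86400/40075 = 16.3041
coverage/day = strips * swath = 16.3041 * 479.0618 = 7810.6663 km
revisit = 40075 / 7810.6663 = 5.1308 days

5.1308 days


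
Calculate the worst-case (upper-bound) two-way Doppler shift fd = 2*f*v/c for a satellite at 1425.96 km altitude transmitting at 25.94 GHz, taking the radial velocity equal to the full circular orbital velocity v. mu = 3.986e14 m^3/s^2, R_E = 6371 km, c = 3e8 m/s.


r = 7.79696e+06 m
v = sqrt(mu/r) = 7149.9992 m/s (worst-case radial velocity)
f = 25.94 GHz = 2.594e+10 Hz
fd = 2*f*v/c = 2*2.594e+10*7149.9992/3.0e+08
fd = 1.2364732e+06 Hz

1.2365e+06 Hz
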